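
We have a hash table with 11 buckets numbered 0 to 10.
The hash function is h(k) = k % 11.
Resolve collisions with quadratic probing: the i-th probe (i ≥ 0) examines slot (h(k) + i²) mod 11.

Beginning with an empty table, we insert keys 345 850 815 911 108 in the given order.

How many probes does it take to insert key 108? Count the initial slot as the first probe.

Insert 345: h=4, slot 4 empty -> index 4.
Insert 850: h=3, slot 3 empty -> index 3.
Insert 815: h=1, slot 1 empty -> index 1.
Insert 911: h=9, slot 9 empty -> index 9.
Insert 108: h=9, slot 9 occupied -> index 10.
Table: [., 815, ., 850, 345, ., ., ., ., 911, 108]

2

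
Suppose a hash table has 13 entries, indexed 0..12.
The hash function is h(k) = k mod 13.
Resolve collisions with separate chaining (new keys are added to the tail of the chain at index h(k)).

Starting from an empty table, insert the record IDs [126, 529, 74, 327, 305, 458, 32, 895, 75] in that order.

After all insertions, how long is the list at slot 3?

126 -> bucket 9
529 -> bucket 9 (collision)
74 -> bucket 9 (collision)
327 -> bucket 2
305 -> bucket 6
458 -> bucket 3
32 -> bucket 6 (collision)
895 -> bucket 11
75 -> bucket 10
Final buckets:
0: ∅
1: ∅
2: 327
3: 458
4: ∅
5: ∅
6: 305 -> 32
7: ∅
8: ∅
9: 126 -> 529 -> 74
10: 75
11: 895
12: ∅

1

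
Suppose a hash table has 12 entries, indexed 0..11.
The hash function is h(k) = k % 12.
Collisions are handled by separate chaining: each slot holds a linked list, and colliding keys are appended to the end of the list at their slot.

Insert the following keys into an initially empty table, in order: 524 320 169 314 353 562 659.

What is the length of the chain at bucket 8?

524 -> bucket 8
320 -> bucket 8 (collision)
169 -> bucket 1
314 -> bucket 2
353 -> bucket 5
562 -> bucket 10
659 -> bucket 11
Final buckets:
0: ∅
1: 169
2: 314
3: ∅
4: ∅
5: 353
6: ∅
7: ∅
8: 524 -> 320
9: ∅
10: 562
11: 659

2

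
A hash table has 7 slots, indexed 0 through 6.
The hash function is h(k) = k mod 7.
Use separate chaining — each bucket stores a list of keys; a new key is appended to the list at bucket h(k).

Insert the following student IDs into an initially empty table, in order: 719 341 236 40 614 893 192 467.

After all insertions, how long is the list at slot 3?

1

719 → bucket 5
341 → bucket 5 (collision)
236 → bucket 5 (collision)
40 → bucket 5 (collision)
614 → bucket 5 (collision)
893 → bucket 4
192 → bucket 3
467 → bucket 5 (collision)
Final buckets:
0: .
1: .
2: .
3: 192
4: 893
5: 719 -> 341 -> 236 -> 40 -> 614 -> 467
6: .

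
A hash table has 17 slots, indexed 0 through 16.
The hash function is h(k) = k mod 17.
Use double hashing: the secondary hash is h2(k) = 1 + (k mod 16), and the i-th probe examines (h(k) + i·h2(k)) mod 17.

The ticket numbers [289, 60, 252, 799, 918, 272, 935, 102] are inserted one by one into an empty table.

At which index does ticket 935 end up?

8

289 hashes to 0; slot 0 is free -> place at 0.
60 hashes to 9; slot 9 is free -> place at 9.
252 hashes to 14; slot 14 is free -> place at 14.
799 hashes to 0, h2=16; 0 taken -> place at 16.
918 hashes to 0, h2=7; 0 taken -> place at 7.
272 hashes to 0, h2=1; 0 taken -> place at 1.
935 hashes to 0, h2=8; 0 taken -> place at 8.
102 hashes to 0, h2=7; 0,7,14 taken -> place at 4.
Table: [289, 272, ., ., 102, ., ., 918, 935, 60, ., ., ., ., 252, ., 799]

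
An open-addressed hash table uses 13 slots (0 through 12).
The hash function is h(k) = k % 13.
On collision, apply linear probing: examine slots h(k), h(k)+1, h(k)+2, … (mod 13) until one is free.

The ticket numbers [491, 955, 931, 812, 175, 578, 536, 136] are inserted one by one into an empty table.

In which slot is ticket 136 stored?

12

491 hashes to 10; slot 10 is free -> place at 10.
955 hashes to 6; slot 6 is free -> place at 6.
931 hashes to 8; slot 8 is free -> place at 8.
812 hashes to 6; 6 taken -> place at 7.
175 hashes to 6; 6,7,8 taken -> place at 9.
578 hashes to 6; 6,7,8,9,10 taken -> place at 11.
536 hashes to 3; slot 3 is free -> place at 3.
136 hashes to 6; 6,7,8,9,10,11 taken -> place at 12.
Table: [., ., ., 536, ., ., 955, 812, 931, 175, 491, 578, 136]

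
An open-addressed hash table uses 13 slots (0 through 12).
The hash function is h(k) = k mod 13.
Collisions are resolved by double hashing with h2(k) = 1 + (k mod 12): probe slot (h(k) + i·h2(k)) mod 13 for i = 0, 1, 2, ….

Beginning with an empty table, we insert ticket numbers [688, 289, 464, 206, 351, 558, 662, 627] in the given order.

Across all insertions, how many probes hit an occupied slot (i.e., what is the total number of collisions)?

688 hashes to 12; slot 12 is free -> place at 12.
289 hashes to 3; slot 3 is free -> place at 3.
464 hashes to 9; slot 9 is free -> place at 9.
206 hashes to 11; slot 11 is free -> place at 11.
351 hashes to 0; slot 0 is free -> place at 0.
558 hashes to 12, h2=7; 12 taken -> place at 6.
662 hashes to 12, h2=3; 12 taken -> place at 2.
627 hashes to 3, h2=4; 3 taken -> place at 7.
Table: [351, —, 662, 289, —, —, 558, 627, —, 464, —, 206, 688]

3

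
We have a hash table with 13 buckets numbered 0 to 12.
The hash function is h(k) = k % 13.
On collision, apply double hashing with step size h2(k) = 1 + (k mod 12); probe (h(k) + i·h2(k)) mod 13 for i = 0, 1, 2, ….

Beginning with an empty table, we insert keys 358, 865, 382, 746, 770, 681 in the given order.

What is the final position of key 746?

8

358 hashes to 7; slot 7 is free → place at 7.
865 hashes to 7, h2=2; 7 taken → place at 9.
382 hashes to 5; slot 5 is free → place at 5.
746 hashes to 5, h2=3; 5 taken → place at 8.
770 hashes to 3; slot 3 is free → place at 3.
681 hashes to 5, h2=10; 5 taken → place at 2.
Table: [∅, ∅, 681, 770, ∅, 382, ∅, 358, 746, 865, ∅, ∅, ∅]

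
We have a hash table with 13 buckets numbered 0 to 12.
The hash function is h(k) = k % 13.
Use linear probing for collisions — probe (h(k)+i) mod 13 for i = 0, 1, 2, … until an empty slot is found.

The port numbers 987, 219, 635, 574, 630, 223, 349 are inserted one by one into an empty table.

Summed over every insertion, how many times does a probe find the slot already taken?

987: h=12 => slot 12
219: h=11 => slot 11
635: h=11, probe 11,12,0 => slot 0
574: h=2 => slot 2
630: h=6 => slot 6
223: h=2, probe 2,3 => slot 3
349: h=11, probe 11,12,0,1 => slot 1
Table: [635, 349, 574, 223, _, _, 630, _, _, _, _, 219, 987]

6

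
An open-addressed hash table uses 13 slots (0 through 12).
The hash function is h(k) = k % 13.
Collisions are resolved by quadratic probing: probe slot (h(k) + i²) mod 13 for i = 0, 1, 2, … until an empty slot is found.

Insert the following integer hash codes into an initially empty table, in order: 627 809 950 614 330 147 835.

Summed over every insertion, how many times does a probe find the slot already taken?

8

627 hashes to 3; slot 3 is free -> place at 3.
809 hashes to 3; 3 taken -> place at 4.
950 hashes to 1; slot 1 is free -> place at 1.
614 hashes to 3; 3,4 taken -> place at 7.
330 hashes to 5; slot 5 is free -> place at 5.
147 hashes to 4; 4,5 taken -> place at 8.
835 hashes to 3; 3,4,7 taken -> place at 12.
Table: [—, 950, —, 627, 809, 330, —, 614, 147, —, —, —, 835]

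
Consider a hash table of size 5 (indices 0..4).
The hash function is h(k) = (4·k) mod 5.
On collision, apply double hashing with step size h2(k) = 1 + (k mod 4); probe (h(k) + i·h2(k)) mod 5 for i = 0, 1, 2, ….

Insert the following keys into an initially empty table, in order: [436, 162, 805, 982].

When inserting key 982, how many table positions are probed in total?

436 hashes to 4; slot 4 is free => place at 4.
162 hashes to 3; slot 3 is free => place at 3.
805 hashes to 0; slot 0 is free => place at 0.
982 hashes to 3, h2=3; 3 taken => place at 1.
Table: [805, 982, _, 162, 436]

2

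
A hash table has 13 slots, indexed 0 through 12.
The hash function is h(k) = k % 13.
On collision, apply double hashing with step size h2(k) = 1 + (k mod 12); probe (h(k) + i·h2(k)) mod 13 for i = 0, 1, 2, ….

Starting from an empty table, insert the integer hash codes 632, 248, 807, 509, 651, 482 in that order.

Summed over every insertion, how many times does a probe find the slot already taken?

4

632: h=8 → slot 8
248: h=1 → slot 1
807: h=1, h2=4, probe 1,5 → slot 5
509: h=2 → slot 2
651: h=1, h2=4, probe 1,5,9 → slot 9
482: h=1, h2=3, probe 1,4 → slot 4
Table: [., 248, 509, ., 482, 807, ., ., 632, 651, ., ., .]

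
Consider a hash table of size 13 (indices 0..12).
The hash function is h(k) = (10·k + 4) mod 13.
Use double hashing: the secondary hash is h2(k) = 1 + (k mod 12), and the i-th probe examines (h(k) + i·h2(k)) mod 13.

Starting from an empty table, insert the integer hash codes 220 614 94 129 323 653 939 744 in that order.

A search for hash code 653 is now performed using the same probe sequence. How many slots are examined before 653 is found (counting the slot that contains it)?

220: h=7 => slot 7
614: h=8 => slot 8
94: h=8, h2=11, probe 8,6 => slot 6
129: h=7, h2=10, probe 7,4 => slot 4
323: h=10 => slot 10
653: h=8, h2=6, probe 8,1 => slot 1
939: h=8, h2=4, probe 8,12 => slot 12
744: h=8, h2=1, probe 8,9 => slot 9
Table: [., 653, ., ., 129, ., 94, 220, 614, 744, 323, ., 939]
Lookup 653: h=8, h2=6, probe 8,1 → found at 1.

2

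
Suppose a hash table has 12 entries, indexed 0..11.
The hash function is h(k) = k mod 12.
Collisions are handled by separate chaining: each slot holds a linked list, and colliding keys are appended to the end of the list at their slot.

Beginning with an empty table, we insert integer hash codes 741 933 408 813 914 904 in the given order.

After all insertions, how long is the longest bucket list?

Insert 741: h=9, bucket 9 empty → new chain.
Insert 933: h=9, bucket 9 nonempty → append to chain.
Insert 408: h=0, bucket 0 empty → new chain.
Insert 813: h=9, bucket 9 nonempty → append to chain.
Insert 914: h=2, bucket 2 empty → new chain.
Insert 904: h=4, bucket 4 empty → new chain.
Final buckets:
0: 408
1: ∅
2: 914
3: ∅
4: 904
5: ∅
6: ∅
7: ∅
8: ∅
9: 741 -> 933 -> 813
10: ∅
11: ∅

3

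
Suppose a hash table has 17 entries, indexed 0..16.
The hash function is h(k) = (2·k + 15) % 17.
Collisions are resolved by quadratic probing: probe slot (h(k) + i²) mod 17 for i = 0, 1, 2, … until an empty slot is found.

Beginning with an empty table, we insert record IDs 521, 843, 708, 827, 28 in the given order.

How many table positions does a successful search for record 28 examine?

521: h=3 → slot 3
843: h=1 → slot 1
708: h=3, probe 3,4 → slot 4
827: h=3, probe 3,4,7 → slot 7
28: h=3, probe 3,4,7,12 → slot 12
Table: [—, 843, —, 521, 708, —, —, 827, —, —, —, —, 28, —, —, —, —]
Lookup 28: h=3, probe 3,4,7,12 → found at 12.

4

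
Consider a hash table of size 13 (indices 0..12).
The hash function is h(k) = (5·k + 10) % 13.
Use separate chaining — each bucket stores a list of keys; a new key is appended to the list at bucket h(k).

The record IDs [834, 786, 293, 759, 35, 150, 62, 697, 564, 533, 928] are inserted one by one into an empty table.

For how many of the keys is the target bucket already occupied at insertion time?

3

Insert 834: h=7, bucket 7 empty → new chain.
Insert 786: h=1, bucket 1 empty → new chain.
Insert 293: h=6, bucket 6 empty → new chain.
Insert 759: h=9, bucket 9 empty → new chain.
Insert 35: h=3, bucket 3 empty → new chain.
Insert 150: h=6, bucket 6 nonempty → append to chain.
Insert 62: h=8, bucket 8 empty → new chain.
Insert 697: h=11, bucket 11 empty → new chain.
Insert 564: h=9, bucket 9 nonempty → append to chain.
Insert 533: h=10, bucket 10 empty → new chain.
Insert 928: h=9, bucket 9 nonempty → append to chain.
Final buckets:
0: -
1: 786
2: -
3: 35
4: -
5: -
6: 293 -> 150
7: 834
8: 62
9: 759 -> 564 -> 928
10: 533
11: 697
12: -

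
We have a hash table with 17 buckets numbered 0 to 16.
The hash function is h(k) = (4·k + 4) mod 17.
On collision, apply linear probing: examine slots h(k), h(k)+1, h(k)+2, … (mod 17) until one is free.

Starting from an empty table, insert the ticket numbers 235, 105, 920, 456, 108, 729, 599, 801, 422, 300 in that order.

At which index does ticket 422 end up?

15

Insert 235: h=9, slot 9 empty => index 9.
Insert 105: h=16, slot 16 empty => index 16.
Insert 920: h=12, slot 12 empty => index 12.
Insert 456: h=9, slot 9 occupied => index 10.
Insert 108: h=11, slot 11 empty => index 11.
Insert 729: h=13, slot 13 empty => index 13.
Insert 599: h=3, slot 3 empty => index 3.
Insert 801: h=12, slots 12,13 occupied => index 14.
Insert 422: h=9, slots 9,10,11,12,13,14 occupied => index 15.
Insert 300: h=14, slots 14,15,16 occupied => index 0.
Table: [300, ∅, ∅, 599, ∅, ∅, ∅, ∅, ∅, 235, 456, 108, 920, 729, 801, 422, 105]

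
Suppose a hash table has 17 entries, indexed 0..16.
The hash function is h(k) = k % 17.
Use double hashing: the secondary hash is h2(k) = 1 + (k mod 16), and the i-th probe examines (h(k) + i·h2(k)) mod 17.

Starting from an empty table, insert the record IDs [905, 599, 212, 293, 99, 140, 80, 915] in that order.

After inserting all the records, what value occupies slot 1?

915

Insert 905: h=4, slot 4 empty => index 4.
Insert 599: h=4, h2=8, slot 4 occupied => index 12.
Insert 212: h=8, slot 8 empty => index 8.
Insert 293: h=4, h2=6, slot 4 occupied => index 10.
Insert 99: h=14, slot 14 empty => index 14.
Insert 140: h=4, h2=13, slot 4 occupied => index 0.
Insert 80: h=12, h2=1, slot 12 occupied => index 13.
Insert 915: h=14, h2=4, slot 14 occupied => index 1.
Table: [140, 915, —, —, 905, —, —, —, 212, —, 293, —, 599, 80, 99, —, —]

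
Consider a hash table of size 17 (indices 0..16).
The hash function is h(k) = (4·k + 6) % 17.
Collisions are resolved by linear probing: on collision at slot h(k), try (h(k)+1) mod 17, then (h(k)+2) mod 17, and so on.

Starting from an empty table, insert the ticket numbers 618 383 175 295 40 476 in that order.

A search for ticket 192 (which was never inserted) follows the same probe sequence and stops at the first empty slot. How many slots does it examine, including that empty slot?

Insert 618: h=13, slot 13 empty → index 13.
Insert 383: h=8, slot 8 empty → index 8.
Insert 175: h=9, slot 9 empty → index 9.
Insert 295: h=13, slot 13 occupied → index 14.
Insert 40: h=13, slots 13,14 occupied → index 15.
Insert 476: h=6, slot 6 empty → index 6.
Table: [_, _, _, _, _, _, 476, _, 383, 175, _, _, _, 618, 295, 40, _]
Lookup 192: h=9, probe 9,10 → slot 10 empty, not found.

2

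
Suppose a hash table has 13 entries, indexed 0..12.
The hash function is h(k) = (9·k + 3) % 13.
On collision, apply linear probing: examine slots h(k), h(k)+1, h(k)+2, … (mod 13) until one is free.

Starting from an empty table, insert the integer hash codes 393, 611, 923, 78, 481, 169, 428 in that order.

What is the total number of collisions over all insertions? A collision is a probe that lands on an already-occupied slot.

16

393 hashes to 4; slot 4 is free -> place at 4.
611 hashes to 3; slot 3 is free -> place at 3.
923 hashes to 3; 3,4 taken -> place at 5.
78 hashes to 3; 3,4,5 taken -> place at 6.
481 hashes to 3; 3,4,5,6 taken -> place at 7.
169 hashes to 3; 3,4,5,6,7 taken -> place at 8.
428 hashes to 7; 7,8 taken -> place at 9.
Table: [-, -, -, 611, 393, 923, 78, 481, 169, 428, -, -, -]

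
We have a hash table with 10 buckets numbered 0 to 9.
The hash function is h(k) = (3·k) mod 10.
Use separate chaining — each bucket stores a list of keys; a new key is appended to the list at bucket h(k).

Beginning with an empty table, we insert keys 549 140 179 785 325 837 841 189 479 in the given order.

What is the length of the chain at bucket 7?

4

549 → bucket 7
140 → bucket 0
179 → bucket 7 (collision)
785 → bucket 5
325 → bucket 5 (collision)
837 → bucket 1
841 → bucket 3
189 → bucket 7 (collision)
479 → bucket 7 (collision)
Final buckets:
0: 140
1: 837
2: .
3: 841
4: .
5: 785 -> 325
6: .
7: 549 -> 179 -> 189 -> 479
8: .
9: .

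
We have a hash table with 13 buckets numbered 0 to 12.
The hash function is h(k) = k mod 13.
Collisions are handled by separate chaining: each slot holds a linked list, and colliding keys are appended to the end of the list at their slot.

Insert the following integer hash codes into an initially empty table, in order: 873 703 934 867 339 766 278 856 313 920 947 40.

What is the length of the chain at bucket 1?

Insert 873: h=2, bucket 2 empty -> new chain.
Insert 703: h=1, bucket 1 empty -> new chain.
Insert 934: h=11, bucket 11 empty -> new chain.
Insert 867: h=9, bucket 9 empty -> new chain.
Insert 339: h=1, bucket 1 nonempty -> append to chain.
Insert 766: h=12, bucket 12 empty -> new chain.
Insert 278: h=5, bucket 5 empty -> new chain.
Insert 856: h=11, bucket 11 nonempty -> append to chain.
Insert 313: h=1, bucket 1 nonempty -> append to chain.
Insert 920: h=10, bucket 10 empty -> new chain.
Insert 947: h=11, bucket 11 nonempty -> append to chain.
Insert 40: h=1, bucket 1 nonempty -> append to chain.
Final buckets:
0: —
1: 703 -> 339 -> 313 -> 40
2: 873
3: —
4: —
5: 278
6: —
7: —
8: —
9: 867
10: 920
11: 934 -> 856 -> 947
12: 766

4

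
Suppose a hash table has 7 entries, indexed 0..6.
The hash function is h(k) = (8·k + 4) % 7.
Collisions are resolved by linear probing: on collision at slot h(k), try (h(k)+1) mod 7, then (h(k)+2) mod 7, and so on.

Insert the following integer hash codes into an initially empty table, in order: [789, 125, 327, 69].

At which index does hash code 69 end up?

789: h=2 => slot 2
125: h=3 => slot 3
327: h=2, probe 2,3,4 => slot 4
69: h=3, probe 3,4,5 => slot 5
Table: [-, -, 789, 125, 327, 69, -]

5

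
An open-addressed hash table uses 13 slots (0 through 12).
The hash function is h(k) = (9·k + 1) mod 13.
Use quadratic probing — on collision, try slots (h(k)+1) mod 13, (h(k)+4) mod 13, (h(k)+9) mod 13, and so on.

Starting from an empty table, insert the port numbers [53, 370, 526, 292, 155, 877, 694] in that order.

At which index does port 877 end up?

Insert 53: h=10, slot 10 empty => index 10.
Insert 370: h=3, slot 3 empty => index 3.
Insert 526: h=3, slot 3 occupied => index 4.
Insert 292: h=3, slots 3,4 occupied => index 7.
Insert 155: h=5, slot 5 empty => index 5.
Insert 877: h=3, slots 3,4,7 occupied => index 12.
Insert 694: h=7, slot 7 occupied => index 8.
Table: [∅, ∅, ∅, 370, 526, 155, ∅, 292, 694, ∅, 53, ∅, 877]

12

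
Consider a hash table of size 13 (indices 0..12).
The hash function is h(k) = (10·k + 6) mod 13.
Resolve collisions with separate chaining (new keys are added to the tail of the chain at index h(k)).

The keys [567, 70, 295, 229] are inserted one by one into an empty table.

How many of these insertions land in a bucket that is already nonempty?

Insert 567: h=8, bucket 8 empty → new chain.
Insert 70: h=4, bucket 4 empty → new chain.
Insert 295: h=5, bucket 5 empty → new chain.
Insert 229: h=8, bucket 8 nonempty → append to chain.
Final buckets:
0: —
1: —
2: —
3: —
4: 70
5: 295
6: —
7: —
8: 567 -> 229
9: —
10: —
11: —
12: —

1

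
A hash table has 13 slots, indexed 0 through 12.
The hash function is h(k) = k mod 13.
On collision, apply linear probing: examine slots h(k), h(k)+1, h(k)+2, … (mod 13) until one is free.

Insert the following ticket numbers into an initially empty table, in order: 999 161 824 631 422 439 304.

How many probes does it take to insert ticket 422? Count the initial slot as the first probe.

Insert 999: h=11, slot 11 empty => index 11.
Insert 161: h=5, slot 5 empty => index 5.
Insert 824: h=5, slot 5 occupied => index 6.
Insert 631: h=7, slot 7 empty => index 7.
Insert 422: h=6, slots 6,7 occupied => index 8.
Insert 439: h=10, slot 10 empty => index 10.
Insert 304: h=5, slots 5,6,7,8 occupied => index 9.
Table: [_, _, _, _, _, 161, 824, 631, 422, 304, 439, 999, _]

3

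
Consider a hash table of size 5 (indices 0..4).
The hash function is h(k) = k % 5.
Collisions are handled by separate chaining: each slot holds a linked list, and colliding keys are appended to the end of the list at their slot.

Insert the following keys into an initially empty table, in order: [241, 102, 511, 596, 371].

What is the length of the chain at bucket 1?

4

241 -> bucket 1
102 -> bucket 2
511 -> bucket 1 (collision)
596 -> bucket 1 (collision)
371 -> bucket 1 (collision)
Final buckets:
0: .
1: 241 -> 511 -> 596 -> 371
2: 102
3: .
4: .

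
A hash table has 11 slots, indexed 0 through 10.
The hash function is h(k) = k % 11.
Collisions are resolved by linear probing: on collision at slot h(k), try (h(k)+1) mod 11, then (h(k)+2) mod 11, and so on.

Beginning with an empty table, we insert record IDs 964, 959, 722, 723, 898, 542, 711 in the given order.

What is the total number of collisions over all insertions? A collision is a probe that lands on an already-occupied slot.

9

964: h=7 → slot 7
959: h=2 → slot 2
722: h=7, probe 7,8 → slot 8
723: h=8, probe 8,9 → slot 9
898: h=7, probe 7,8,9,10 → slot 10
542: h=3 → slot 3
711: h=7, probe 7,8,9,10,0 → slot 0
Table: [711, —, 959, 542, —, —, —, 964, 722, 723, 898]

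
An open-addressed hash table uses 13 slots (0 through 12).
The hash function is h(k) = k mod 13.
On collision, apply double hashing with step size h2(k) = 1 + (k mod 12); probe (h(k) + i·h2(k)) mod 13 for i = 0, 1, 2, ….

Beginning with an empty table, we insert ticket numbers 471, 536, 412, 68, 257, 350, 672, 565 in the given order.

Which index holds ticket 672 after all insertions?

Insert 471: h=3, slot 3 empty -> index 3.
Insert 536: h=3, h2=9, slot 3 occupied -> index 12.
Insert 412: h=9, slot 9 empty -> index 9.
Insert 68: h=3, h2=9, slots 3,12 occupied -> index 8.
Insert 257: h=10, slot 10 empty -> index 10.
Insert 350: h=12, h2=3, slot 12 occupied -> index 2.
Insert 672: h=9, h2=1, slots 9,10 occupied -> index 11.
Insert 565: h=6, slot 6 empty -> index 6.
Table: [-, -, 350, 471, -, -, 565, -, 68, 412, 257, 672, 536]

11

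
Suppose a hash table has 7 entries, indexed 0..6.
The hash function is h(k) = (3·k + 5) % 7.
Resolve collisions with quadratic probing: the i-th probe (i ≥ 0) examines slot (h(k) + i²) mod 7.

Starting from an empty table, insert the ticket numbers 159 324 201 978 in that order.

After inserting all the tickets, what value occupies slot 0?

201

159: h=6 -> slot 6
324: h=4 -> slot 4
201: h=6, probe 6,0 -> slot 0
978: h=6, probe 6,0,3 -> slot 3
Table: [201, -, -, 978, 324, -, 159]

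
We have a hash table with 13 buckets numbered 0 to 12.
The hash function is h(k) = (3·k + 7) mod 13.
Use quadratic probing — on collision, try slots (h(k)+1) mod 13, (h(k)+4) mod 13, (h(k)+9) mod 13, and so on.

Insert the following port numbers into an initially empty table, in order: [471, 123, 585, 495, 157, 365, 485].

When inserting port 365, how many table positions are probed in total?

471 hashes to 3; slot 3 is free => place at 3.
123 hashes to 12; slot 12 is free => place at 12.
585 hashes to 7; slot 7 is free => place at 7.
495 hashes to 10; slot 10 is free => place at 10.
157 hashes to 10; 10 taken => place at 11.
365 hashes to 10; 10,11 taken => place at 1.
485 hashes to 6; slot 6 is free => place at 6.
Table: [_, 365, _, 471, _, _, 485, 585, _, _, 495, 157, 123]

3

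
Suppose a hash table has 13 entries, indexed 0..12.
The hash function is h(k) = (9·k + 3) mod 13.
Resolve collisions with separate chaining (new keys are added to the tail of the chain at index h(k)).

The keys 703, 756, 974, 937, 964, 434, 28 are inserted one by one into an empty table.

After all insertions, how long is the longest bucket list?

3

Insert 703: h=12, bucket 12 empty -> new chain.
Insert 756: h=8, bucket 8 empty -> new chain.
Insert 974: h=7, bucket 7 empty -> new chain.
Insert 937: h=12, bucket 12 nonempty -> append to chain.
Insert 964: h=8, bucket 8 nonempty -> append to chain.
Insert 434: h=9, bucket 9 empty -> new chain.
Insert 28: h=8, bucket 8 nonempty -> append to chain.
Final buckets:
0: —
1: —
2: —
3: —
4: —
5: —
6: —
7: 974
8: 756 -> 964 -> 28
9: 434
10: —
11: —
12: 703 -> 937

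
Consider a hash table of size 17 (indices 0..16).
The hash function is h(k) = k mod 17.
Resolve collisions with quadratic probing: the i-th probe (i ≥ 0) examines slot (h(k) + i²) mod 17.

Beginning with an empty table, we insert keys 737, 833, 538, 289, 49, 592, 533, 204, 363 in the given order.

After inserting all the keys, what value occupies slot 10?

363

Insert 737: h=6, slot 6 empty => index 6.
Insert 833: h=0, slot 0 empty => index 0.
Insert 538: h=11, slot 11 empty => index 11.
Insert 289: h=0, slot 0 occupied => index 1.
Insert 49: h=15, slot 15 empty => index 15.
Insert 592: h=14, slot 14 empty => index 14.
Insert 533: h=6, slot 6 occupied => index 7.
Insert 204: h=0, slots 0,1 occupied => index 4.
Insert 363: h=6, slots 6,7 occupied => index 10.
Table: [833, 289, -, -, 204, -, 737, 533, -, -, 363, 538, -, -, 592, 49, -]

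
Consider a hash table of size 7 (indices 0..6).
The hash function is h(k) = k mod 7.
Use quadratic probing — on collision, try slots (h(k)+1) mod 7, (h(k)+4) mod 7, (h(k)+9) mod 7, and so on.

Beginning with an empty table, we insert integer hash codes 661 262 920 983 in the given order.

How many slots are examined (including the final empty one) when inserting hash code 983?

4

661: h=3 -> slot 3
262: h=3, probe 3,4 -> slot 4
920: h=3, probe 3,4,0 -> slot 0
983: h=3, probe 3,4,0,5 -> slot 5
Table: [920, _, _, 661, 262, 983, _]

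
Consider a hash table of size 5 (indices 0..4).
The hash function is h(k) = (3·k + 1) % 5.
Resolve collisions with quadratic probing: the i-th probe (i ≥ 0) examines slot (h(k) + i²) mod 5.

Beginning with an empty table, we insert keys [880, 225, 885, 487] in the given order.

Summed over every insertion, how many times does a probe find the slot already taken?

Insert 880: h=1, slot 1 empty → index 1.
Insert 225: h=1, slot 1 occupied → index 2.
Insert 885: h=1, slots 1,2 occupied → index 0.
Insert 487: h=2, slot 2 occupied → index 3.
Table: [885, 880, 225, 487, .]

4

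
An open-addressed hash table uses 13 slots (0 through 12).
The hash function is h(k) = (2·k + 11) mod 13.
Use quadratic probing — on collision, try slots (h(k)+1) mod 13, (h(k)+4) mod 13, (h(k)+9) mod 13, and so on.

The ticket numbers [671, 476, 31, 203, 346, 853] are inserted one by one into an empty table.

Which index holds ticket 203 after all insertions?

5

Insert 671: h=1, slot 1 empty -> index 1.
Insert 476: h=1, slot 1 occupied -> index 2.
Insert 31: h=8, slot 8 empty -> index 8.
Insert 203: h=1, slots 1,2 occupied -> index 5.
Insert 346: h=1, slots 1,2,5 occupied -> index 10.
Insert 853: h=1, slots 1,2,5,10 occupied -> index 4.
Table: [-, 671, 476, -, 853, 203, -, -, 31, -, 346, -, -]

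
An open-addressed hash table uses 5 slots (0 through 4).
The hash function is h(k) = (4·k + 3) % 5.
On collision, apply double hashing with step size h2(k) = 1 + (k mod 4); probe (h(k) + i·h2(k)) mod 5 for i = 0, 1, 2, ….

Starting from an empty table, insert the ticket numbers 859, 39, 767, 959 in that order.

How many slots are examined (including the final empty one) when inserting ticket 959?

Insert 859: h=4, slot 4 empty => index 4.
Insert 39: h=4, h2=4, slot 4 occupied => index 3.
Insert 767: h=1, slot 1 empty => index 1.
Insert 959: h=4, h2=4, slots 4,3 occupied => index 2.
Table: [—, 767, 959, 39, 859]

3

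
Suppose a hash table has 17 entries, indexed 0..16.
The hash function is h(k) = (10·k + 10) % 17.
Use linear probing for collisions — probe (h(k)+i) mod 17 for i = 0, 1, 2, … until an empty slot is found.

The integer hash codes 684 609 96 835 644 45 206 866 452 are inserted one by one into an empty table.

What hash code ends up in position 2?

684: h=16 → slot 16
609: h=14 → slot 14
96: h=1 → slot 1
835: h=13 → slot 13
644: h=7 → slot 7
45: h=1, probe 1,2 → slot 2
206: h=13, probe 13,14,15 → slot 15
866: h=0 → slot 0
452: h=8 → slot 8
Table: [866, 96, 45, —, —, —, —, 644, 452, —, —, —, —, 835, 609, 206, 684]

45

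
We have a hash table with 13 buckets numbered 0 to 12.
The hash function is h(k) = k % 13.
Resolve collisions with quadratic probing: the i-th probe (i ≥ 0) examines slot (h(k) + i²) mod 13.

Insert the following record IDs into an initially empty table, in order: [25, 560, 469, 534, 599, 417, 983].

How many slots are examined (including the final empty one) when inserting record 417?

25: h=12 → slot 12
560: h=1 → slot 1
469: h=1, probe 1,2 → slot 2
534: h=1, probe 1,2,5 → slot 5
599: h=1, probe 1,2,5,10 → slot 10
417: h=1, probe 1,2,5,10,4 → slot 4
983: h=8 → slot 8
Table: [∅, 560, 469, ∅, 417, 534, ∅, ∅, 983, ∅, 599, ∅, 25]

5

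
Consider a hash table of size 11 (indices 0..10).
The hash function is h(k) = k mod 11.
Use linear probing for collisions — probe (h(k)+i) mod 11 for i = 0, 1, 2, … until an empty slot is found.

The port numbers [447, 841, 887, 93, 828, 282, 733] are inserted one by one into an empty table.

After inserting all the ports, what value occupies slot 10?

733

447 hashes to 7; slot 7 is free => place at 7.
841 hashes to 5; slot 5 is free => place at 5.
887 hashes to 7; 7 taken => place at 8.
93 hashes to 5; 5 taken => place at 6.
828 hashes to 3; slot 3 is free => place at 3.
282 hashes to 7; 7,8 taken => place at 9.
733 hashes to 7; 7,8,9 taken => place at 10.
Table: [., ., ., 828, ., 841, 93, 447, 887, 282, 733]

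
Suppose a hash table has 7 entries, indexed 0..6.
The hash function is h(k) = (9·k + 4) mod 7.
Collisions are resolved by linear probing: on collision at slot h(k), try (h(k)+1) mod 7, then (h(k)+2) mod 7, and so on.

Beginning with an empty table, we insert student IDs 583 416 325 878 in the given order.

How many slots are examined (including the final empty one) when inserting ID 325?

583 hashes to 1; slot 1 is free -> place at 1.
416 hashes to 3; slot 3 is free -> place at 3.
325 hashes to 3; 3 taken -> place at 4.
878 hashes to 3; 3,4 taken -> place at 5.
Table: [_, 583, _, 416, 325, 878, _]

2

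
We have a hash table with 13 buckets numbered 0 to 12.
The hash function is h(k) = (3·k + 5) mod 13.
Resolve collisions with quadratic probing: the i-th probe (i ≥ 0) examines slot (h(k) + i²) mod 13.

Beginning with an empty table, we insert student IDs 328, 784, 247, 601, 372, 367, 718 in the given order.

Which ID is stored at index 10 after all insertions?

328 hashes to 1; slot 1 is free -> place at 1.
784 hashes to 4; slot 4 is free -> place at 4.
247 hashes to 5; slot 5 is free -> place at 5.
601 hashes to 1; 1 taken -> place at 2.
372 hashes to 3; slot 3 is free -> place at 3.
367 hashes to 1; 1,2,5 taken -> place at 10.
718 hashes to 1; 1,2,5,10,4 taken -> place at 0.
Table: [718, 328, 601, 372, 784, 247, ., ., ., ., 367, ., .]

367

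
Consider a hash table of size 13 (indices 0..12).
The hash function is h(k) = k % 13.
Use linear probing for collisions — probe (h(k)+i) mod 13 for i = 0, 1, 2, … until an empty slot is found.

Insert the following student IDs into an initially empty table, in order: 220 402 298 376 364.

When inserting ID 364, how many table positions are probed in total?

Insert 220: h=12, slot 12 empty => index 12.
Insert 402: h=12, slot 12 occupied => index 0.
Insert 298: h=12, slots 12,0 occupied => index 1.
Insert 376: h=12, slots 12,0,1 occupied => index 2.
Insert 364: h=0, slots 0,1,2 occupied => index 3.
Table: [402, 298, 376, 364, —, —, —, —, —, —, —, —, 220]

4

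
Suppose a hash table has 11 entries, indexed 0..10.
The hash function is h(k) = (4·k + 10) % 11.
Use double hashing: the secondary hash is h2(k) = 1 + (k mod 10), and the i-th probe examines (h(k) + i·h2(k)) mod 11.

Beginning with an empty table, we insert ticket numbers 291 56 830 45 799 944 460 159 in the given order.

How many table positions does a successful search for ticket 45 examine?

291: h=8 -> slot 8
56: h=3 -> slot 3
830: h=8, h2=1, probe 8,9 -> slot 9
45: h=3, h2=6, probe 3,9,4 -> slot 4
799: h=5 -> slot 5
944: h=2 -> slot 2
460: h=2, h2=1, probe 2,3,4,5,6 -> slot 6
159: h=8, h2=10, probe 8,7 -> slot 7
Table: [-, -, 944, 56, 45, 799, 460, 159, 291, 830, -]
Lookup 45: h=3, h2=6, probe 3,9,4 → found at 4.

3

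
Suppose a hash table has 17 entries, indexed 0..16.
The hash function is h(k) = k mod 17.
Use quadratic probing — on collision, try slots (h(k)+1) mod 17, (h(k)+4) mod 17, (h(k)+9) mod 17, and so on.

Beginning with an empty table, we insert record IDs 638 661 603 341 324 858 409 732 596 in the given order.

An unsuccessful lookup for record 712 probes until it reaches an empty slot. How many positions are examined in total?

638 hashes to 9; slot 9 is free -> place at 9.
661 hashes to 15; slot 15 is free -> place at 15.
603 hashes to 8; slot 8 is free -> place at 8.
341 hashes to 1; slot 1 is free -> place at 1.
324 hashes to 1; 1 taken -> place at 2.
858 hashes to 8; 8,9 taken -> place at 12.
409 hashes to 1; 1,2 taken -> place at 5.
732 hashes to 1; 1,2,5 taken -> place at 10.
596 hashes to 1; 1,2,5,10 taken -> place at 0.
Table: [596, 341, 324, ., ., 409, ., ., 603, 638, 732, ., 858, ., ., 661, .]
Lookup 712: h=15, probe 15,16 → slot 16 empty, not found.

2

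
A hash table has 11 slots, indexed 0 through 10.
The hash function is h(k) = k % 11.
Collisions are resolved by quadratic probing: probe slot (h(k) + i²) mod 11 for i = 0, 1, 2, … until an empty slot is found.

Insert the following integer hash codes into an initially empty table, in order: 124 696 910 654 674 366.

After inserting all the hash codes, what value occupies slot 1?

366

124 hashes to 3; slot 3 is free -> place at 3.
696 hashes to 3; 3 taken -> place at 4.
910 hashes to 8; slot 8 is free -> place at 8.
654 hashes to 5; slot 5 is free -> place at 5.
674 hashes to 3; 3,4 taken -> place at 7.
366 hashes to 3; 3,4,7 taken -> place at 1.
Table: [-, 366, -, 124, 696, 654, -, 674, 910, -, -]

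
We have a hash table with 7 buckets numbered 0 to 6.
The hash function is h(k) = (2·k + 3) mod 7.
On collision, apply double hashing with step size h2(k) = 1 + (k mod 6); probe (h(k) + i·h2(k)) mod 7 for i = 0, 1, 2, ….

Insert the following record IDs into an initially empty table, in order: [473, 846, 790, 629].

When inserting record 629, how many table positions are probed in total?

2

473: h=4 -> slot 4
846: h=1 -> slot 1
790: h=1, h2=5, probe 1,6 -> slot 6
629: h=1, h2=6, probe 1,0 -> slot 0
Table: [629, 846, -, -, 473, -, 790]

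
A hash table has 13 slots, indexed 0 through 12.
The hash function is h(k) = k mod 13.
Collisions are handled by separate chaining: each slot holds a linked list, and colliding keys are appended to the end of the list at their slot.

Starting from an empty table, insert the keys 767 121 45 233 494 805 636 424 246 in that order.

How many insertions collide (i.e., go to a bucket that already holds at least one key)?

Insert 767: h=0, bucket 0 empty → new chain.
Insert 121: h=4, bucket 4 empty → new chain.
Insert 45: h=6, bucket 6 empty → new chain.
Insert 233: h=12, bucket 12 empty → new chain.
Insert 494: h=0, bucket 0 nonempty → append to chain.
Insert 805: h=12, bucket 12 nonempty → append to chain.
Insert 636: h=12, bucket 12 nonempty → append to chain.
Insert 424: h=8, bucket 8 empty → new chain.
Insert 246: h=12, bucket 12 nonempty → append to chain.
Final buckets:
0: 767 -> 494
1: _
2: _
3: _
4: 121
5: _
6: 45
7: _
8: 424
9: _
10: _
11: _
12: 233 -> 805 -> 636 -> 246

4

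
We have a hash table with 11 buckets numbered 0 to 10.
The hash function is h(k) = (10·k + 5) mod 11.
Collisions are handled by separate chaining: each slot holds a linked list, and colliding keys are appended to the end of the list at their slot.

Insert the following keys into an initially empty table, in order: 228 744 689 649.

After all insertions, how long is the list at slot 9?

228 -> bucket 8
744 -> bucket 9
689 -> bucket 9 (collision)
649 -> bucket 5
Final buckets:
0: _
1: _
2: _
3: _
4: _
5: 649
6: _
7: _
8: 228
9: 744 -> 689
10: _

2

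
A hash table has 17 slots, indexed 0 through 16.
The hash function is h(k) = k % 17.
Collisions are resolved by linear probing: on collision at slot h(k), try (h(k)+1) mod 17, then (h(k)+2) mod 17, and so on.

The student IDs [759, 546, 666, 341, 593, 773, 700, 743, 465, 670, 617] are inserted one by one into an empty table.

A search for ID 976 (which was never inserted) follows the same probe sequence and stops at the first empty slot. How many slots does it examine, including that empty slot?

3

759: h=11 -> slot 11
546: h=2 -> slot 2
666: h=3 -> slot 3
341: h=1 -> slot 1
593: h=15 -> slot 15
773: h=8 -> slot 8
700: h=3, probe 3,4 -> slot 4
743: h=12 -> slot 12
465: h=6 -> slot 6
670: h=7 -> slot 7
617: h=5 -> slot 5
Table: [—, 341, 546, 666, 700, 617, 465, 670, 773, —, —, 759, 743, —, —, 593, —]
Lookup 976: h=7, probe 7,8,9 → slot 9 empty, not found.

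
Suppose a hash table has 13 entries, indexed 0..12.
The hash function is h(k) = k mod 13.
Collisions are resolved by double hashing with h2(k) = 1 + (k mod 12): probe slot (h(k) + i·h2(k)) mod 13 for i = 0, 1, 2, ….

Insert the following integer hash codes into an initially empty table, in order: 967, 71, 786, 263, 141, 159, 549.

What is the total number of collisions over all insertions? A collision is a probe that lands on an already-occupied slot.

4

Insert 967: h=5, slot 5 empty => index 5.
Insert 71: h=6, slot 6 empty => index 6.
Insert 786: h=6, h2=7, slot 6 occupied => index 0.
Insert 263: h=3, slot 3 empty => index 3.
Insert 141: h=11, slot 11 empty => index 11.
Insert 159: h=3, h2=4, slot 3 occupied => index 7.
Insert 549: h=3, h2=10, slots 3,0 occupied => index 10.
Table: [786, -, -, 263, -, 967, 71, 159, -, -, 549, 141, -]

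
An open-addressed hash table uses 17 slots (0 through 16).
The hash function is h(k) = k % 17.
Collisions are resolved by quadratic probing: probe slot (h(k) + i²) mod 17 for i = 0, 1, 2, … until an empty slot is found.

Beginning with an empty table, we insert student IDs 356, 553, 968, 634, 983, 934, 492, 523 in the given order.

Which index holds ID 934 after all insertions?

3

356 hashes to 16; slot 16 is free => place at 16.
553 hashes to 9; slot 9 is free => place at 9.
968 hashes to 16; 16 taken => place at 0.
634 hashes to 5; slot 5 is free => place at 5.
983 hashes to 14; slot 14 is free => place at 14.
934 hashes to 16; 16,0 taken => place at 3.
492 hashes to 16; 16,0,3 taken => place at 8.
523 hashes to 13; slot 13 is free => place at 13.
Table: [968, -, -, 934, -, 634, -, -, 492, 553, -, -, -, 523, 983, -, 356]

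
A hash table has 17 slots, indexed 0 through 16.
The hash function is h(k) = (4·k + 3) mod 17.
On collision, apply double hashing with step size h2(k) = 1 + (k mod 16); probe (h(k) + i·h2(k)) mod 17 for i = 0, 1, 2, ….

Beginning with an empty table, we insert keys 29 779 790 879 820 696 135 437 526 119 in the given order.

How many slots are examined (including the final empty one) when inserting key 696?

Insert 29: h=0, slot 0 empty → index 0.
Insert 779: h=8, slot 8 empty → index 8.
Insert 790: h=1, slot 1 empty → index 1.
Insert 879: h=0, h2=16, slot 0 occupied → index 16.
Insert 820: h=2, slot 2 empty → index 2.
Insert 696: h=16, h2=9, slots 16,8,0 occupied → index 9.
Insert 135: h=16, h2=8, slot 16 occupied → index 7.
Insert 437: h=0, h2=6, slot 0 occupied → index 6.
Insert 526: h=16, h2=15, slot 16 occupied → index 14.
Insert 119: h=3, slot 3 empty → index 3.
Table: [29, 790, 820, 119, ∅, ∅, 437, 135, 779, 696, ∅, ∅, ∅, ∅, 526, ∅, 879]

4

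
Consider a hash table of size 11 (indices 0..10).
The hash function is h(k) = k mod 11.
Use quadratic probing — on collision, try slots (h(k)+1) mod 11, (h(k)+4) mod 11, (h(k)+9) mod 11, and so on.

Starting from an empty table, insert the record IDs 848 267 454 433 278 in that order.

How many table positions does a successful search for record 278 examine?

3

Insert 848: h=1, slot 1 empty -> index 1.
Insert 267: h=3, slot 3 empty -> index 3.
Insert 454: h=3, slot 3 occupied -> index 4.
Insert 433: h=4, slot 4 occupied -> index 5.
Insert 278: h=3, slots 3,4 occupied -> index 7.
Table: [_, 848, _, 267, 454, 433, _, 278, _, _, _]
Lookup 278: h=3, probe 3,4,7 → found at 7.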